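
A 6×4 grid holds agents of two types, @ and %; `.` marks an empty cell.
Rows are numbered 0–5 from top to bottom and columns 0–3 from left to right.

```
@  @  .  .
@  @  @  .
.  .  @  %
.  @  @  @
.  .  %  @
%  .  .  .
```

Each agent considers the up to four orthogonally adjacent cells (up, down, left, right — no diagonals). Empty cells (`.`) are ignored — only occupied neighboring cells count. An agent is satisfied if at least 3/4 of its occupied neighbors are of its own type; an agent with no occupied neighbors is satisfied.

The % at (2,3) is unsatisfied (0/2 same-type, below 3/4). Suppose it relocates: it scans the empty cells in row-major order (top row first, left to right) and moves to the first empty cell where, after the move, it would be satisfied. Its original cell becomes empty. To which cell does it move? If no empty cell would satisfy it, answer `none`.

(0,3)

Vacating (2,3). Empty cells in order:
  (0,2): 0/2 same-type → still unsatisfied.
  (0,3): 0/0 same-type → satisfied — stop here.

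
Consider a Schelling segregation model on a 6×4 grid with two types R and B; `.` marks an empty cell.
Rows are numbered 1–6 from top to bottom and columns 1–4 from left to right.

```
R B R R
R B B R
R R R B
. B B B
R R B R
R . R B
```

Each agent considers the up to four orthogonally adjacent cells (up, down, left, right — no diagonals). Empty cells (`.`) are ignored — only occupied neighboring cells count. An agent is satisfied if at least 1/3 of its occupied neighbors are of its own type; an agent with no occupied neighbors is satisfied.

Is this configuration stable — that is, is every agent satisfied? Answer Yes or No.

No

Row 1: (1,1)R 1/2 ✓ · (1,2)B 1/3 ✓ · (1,3)R 1/3 ✓ · (1,4)R 2/2 ✓
Row 2: (2,1)R 2/3 ✓ · (2,2)B 2/4 ✓ · (2,3)B 1/4 ✗ · (2,4)R 1/3 ✓
Row 3: (3,1)R 2/2 ✓ · (3,2)R 2/4 ✓ · (3,3)R 1/4 ✗ · (3,4)B 1/3 ✓
Row 4: (4,2)B 1/3 ✓ · (4,3)B 3/4 ✓ · (4,4)B 2/3 ✓
Row 5: (5,1)R 2/2 ✓ · (5,2)R 1/3 ✓ · (5,3)B 1/4 ✗ · (5,4)R 0/3 ✗
Row 6: (6,1)R 1/1 ✓ · (6,3)R 0/2 ✗ · (6,4)B 0/2 ✗
For instance (2,3) has only 1/4 same-type neighbors, below 1/3.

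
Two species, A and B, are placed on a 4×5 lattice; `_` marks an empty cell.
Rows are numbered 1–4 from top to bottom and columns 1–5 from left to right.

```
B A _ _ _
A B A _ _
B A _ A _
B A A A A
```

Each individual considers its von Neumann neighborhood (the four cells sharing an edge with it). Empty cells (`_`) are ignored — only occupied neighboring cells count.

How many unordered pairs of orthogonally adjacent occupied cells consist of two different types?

Scan each occupied cell's neighbors to the right and below so each pair is counted once.
From row 1: 3 unlike of 3 pairs (running 3/3).
From row 2: 4 unlike of 4 pairs (running 7/7).
From row 3: 1 unlike of 4 pairs (running 8/11).
From row 4: 1 unlike of 4 pairs (running 9/15).
Total adjacent occupied pairs: 15; unlike-type pairs: 9.

9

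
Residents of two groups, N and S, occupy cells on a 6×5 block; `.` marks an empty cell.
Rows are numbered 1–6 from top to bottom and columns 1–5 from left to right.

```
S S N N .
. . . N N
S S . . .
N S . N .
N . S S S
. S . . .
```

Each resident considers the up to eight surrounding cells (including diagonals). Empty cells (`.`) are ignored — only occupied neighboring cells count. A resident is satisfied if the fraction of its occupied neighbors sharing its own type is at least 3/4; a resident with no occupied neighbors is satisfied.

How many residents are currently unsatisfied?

11

(1,1)S 1/1 ✓
(1,2)S 1/2 ✗
(1,3)N 2/3 ✗
(1,4)N 3/3 ✓
(2,4)N 3/3 ✓
(2,5)N 2/2 ✓
(3,1)S 2/3 ✗
(3,2)S 2/3 ✗
(4,1)N 1/4 ✗
(4,2)S 3/5 ✗
(4,4)N 0/3 ✗
(5,1)N 1/3 ✗
(5,3)S 3/4 ✓
(5,4)S 2/3 ✗
(5,5)S 1/2 ✗
(6,2)S 1/2 ✗
Unsatisfied: (1,2), (1,3), (3,1), (3,2), (4,1), (4,2), (4,4), (5,1), (5,4), (5,5), (6,2) — 11 in total.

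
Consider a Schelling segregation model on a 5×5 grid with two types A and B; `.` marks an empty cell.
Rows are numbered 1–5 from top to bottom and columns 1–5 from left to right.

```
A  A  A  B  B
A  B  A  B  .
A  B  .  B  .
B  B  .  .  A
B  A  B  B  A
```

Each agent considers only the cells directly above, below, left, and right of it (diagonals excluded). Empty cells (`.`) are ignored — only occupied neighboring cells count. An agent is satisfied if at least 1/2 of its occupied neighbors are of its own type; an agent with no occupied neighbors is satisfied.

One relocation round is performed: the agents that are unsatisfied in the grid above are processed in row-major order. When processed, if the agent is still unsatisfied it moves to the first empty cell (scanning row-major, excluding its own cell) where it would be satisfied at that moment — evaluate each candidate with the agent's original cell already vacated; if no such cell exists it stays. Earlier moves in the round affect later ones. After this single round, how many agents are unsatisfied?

Initially unsatisfied (in order): (2,2), (2,3), (3,1), (5,2).
  (2,2) → (2,5).
  (2,3): now satisfied by earlier moves; stays.
  (3,1) → (2,2).
  (5,2): no empty cell satisfies it; stays.
Resulting grid:
A A A B B
A A A B B
. B . B .
B B . . A
B A B B A
Unsatisfied now: (5,2).

1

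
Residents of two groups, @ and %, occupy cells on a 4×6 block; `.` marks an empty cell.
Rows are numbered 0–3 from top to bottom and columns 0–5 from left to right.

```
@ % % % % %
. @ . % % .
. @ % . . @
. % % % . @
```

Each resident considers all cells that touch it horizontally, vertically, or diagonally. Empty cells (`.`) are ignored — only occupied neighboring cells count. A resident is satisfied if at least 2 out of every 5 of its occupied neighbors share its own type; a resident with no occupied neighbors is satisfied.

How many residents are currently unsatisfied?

Row 0: (0,0)@ 1/2 ✓ · (0,1)% 1/3 ✗ · (0,2)% 3/4 ✓ · (0,3)% 4/4 ✓ · (0,4)% 4/4 ✓ · (0,5)% 2/2 ✓
Row 1: (1,1)@ 2/5 ✓ · (1,3)% 5/5 ✓ · (1,4)% 4/5 ✓
Row 2: (2,1)@ 1/4 ✗ · (2,2)% 4/6 ✓ · (2,5)@ 1/2 ✓
Row 3: (3,1)% 2/3 ✓ · (3,2)% 3/4 ✓ · (3,3)% 2/2 ✓ · (3,5)@ 1/1 ✓
Unsatisfied: (0,1), (2,1) — 2 in total.

2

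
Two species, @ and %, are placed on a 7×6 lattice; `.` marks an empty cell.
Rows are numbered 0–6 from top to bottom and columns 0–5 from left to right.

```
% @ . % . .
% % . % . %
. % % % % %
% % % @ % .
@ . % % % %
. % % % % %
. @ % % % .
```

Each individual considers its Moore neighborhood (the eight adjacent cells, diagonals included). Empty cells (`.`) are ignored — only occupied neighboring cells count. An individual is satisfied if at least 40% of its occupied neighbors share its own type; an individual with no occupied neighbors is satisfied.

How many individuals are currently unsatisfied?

(0,0)% 2/3 satisfied
(0,1)@ 0/3 not
(0,3)% 1/1 satisfied
(1,0)% 3/4 satisfied
(1,1)% 4/5 satisfied
(1,3)% 4/4 satisfied
(1,5)% 2/2 satisfied
(2,1)% 6/6 satisfied
(2,2)% 6/7 satisfied
(2,3)% 5/6 satisfied
(2,4)% 5/6 satisfied
(2,5)% 3/3 satisfied
(3,0)% 2/3 satisfied
(3,1)% 5/6 satisfied
(3,2)% 6/7 satisfied
(3,3)@ 0/8 not
(3,4)% 6/7 satisfied
(4,0)@ 0/3 not
(4,2)% 6/7 satisfied
(4,3)% 7/8 satisfied
(4,4)% 6/7 satisfied
(4,5)% 4/4 satisfied
(5,1)% 3/5 satisfied
(5,2)% 6/7 satisfied
(5,3)% 8/8 satisfied
(5,4)% 7/7 satisfied
(5,5)% 4/4 satisfied
(6,1)@ 0/3 not
(6,2)% 4/5 satisfied
(6,3)% 5/5 satisfied
(6,4)% 4/4 satisfied
Unsatisfied: (0,1), (3,3), (4,0), (6,1) — 4 in total.

4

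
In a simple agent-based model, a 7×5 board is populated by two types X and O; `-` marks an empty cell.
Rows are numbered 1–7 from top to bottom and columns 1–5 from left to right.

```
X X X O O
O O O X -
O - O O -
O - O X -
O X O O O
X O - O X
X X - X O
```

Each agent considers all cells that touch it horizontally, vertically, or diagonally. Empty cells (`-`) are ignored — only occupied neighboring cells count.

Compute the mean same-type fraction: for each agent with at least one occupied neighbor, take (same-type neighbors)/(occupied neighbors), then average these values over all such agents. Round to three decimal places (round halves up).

0.494

Row 1: (1,1)X 1/3 · (1,2)X 2/5 · (1,3)X 2/5 · (1,4)O 2/4 · (1,5)O 1/2
Row 2: (2,1)O 2/4 · (2,2)O 4/7 · (2,3)O 4/7 · (2,4)X 1/6
Row 3: (3,1)O 3/3 · (3,3)O 4/6 · (3,4)O 3/5
Row 4: (4,1)O 2/3 · (4,3)O 4/6 · (4,4)X 0/6
Row 5: (5,1)O 2/4 · (5,2)X 1/6 · (5,3)O 4/6 · (5,4)O 4/6 · (5,5)O 2/4
Row 6: (6,1)X 3/5 · (6,2)O 2/6 · (6,4)O 4/6 · (6,5)X 1/5
Row 7: (7,1)X 2/3 · (7,2)X 2/3 · (7,4)X 1/3 · (7,5)O 1/3
Sum over 28 agents: 1/3 + 2/5 + 2/5 + 2/4 + 1/2 + 2/4 + 4/7 + 4/7 + 1/6 + 3/3 + 4/6 + 3/5 + 2/3 + 4/6 + 0/6 + 2/4 + 1/6 + 4/6 + 4/6 + 2/4 + 3/5 + 2/6 + 4/6 + 1/5 + 2/3 + 2/3 + 1/3 + 1/3 = 969/70; mean = 969/70 ÷ 28 = 969/1960 = 0.494387… → 0.494.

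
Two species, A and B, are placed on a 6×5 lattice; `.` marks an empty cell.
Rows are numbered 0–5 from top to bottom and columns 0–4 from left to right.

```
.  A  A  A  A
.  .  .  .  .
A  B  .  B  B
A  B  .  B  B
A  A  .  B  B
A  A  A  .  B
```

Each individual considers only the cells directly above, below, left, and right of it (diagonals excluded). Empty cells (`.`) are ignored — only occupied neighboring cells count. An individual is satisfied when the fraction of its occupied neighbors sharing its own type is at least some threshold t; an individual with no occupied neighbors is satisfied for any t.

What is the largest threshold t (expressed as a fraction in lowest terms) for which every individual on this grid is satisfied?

Row 0: (0,1)A 1/1 · (0,2)A 2/2 · (0,3)A 2/2 · (0,4)A 1/1
Row 2: (2,0)A 1/2 · (2,1)B 1/2 · (2,3)B 2/2 · (2,4)B 2/2
Row 3: (3,0)A 2/3 · (3,1)B 1/3 · (3,3)B 3/3 · (3,4)B 3/3
Row 4: (4,0)A 3/3 · (4,1)A 2/3 · (4,3)B 2/2 · (4,4)B 3/3
Row 5: (5,0)A 2/2 · (5,1)A 3/3 · (5,2)A 1/1 · (5,4)B 1/1
The smallest same-type fraction is 1/3 at (3,1), which reduces to 1/3. Any threshold above that leaves this individual unsatisfied.

1/3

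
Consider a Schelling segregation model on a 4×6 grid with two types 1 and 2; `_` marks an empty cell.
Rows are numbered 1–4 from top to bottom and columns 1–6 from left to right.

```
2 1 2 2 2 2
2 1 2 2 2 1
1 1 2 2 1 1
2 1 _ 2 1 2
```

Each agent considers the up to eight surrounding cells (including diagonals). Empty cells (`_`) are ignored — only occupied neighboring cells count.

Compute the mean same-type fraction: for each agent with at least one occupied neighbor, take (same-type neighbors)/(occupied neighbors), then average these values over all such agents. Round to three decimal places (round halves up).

0.495

(1,1)2 1/3
(1,2)1 1/5
(1,3)2 3/5
(1,4)2 5/5
(1,5)2 4/5
(1,6)2 2/3
(2,1)2 1/5
(2,2)1 3/8
(2,3)2 5/8
(2,4)2 7/8
(2,5)2 5/8
(2,6)1 2/5
(3,1)1 3/5
(3,2)1 3/7
(3,3)2 4/7
(3,4)2 5/7
(3,5)1 3/8
(3,6)1 3/5
(4,1)2 0/3
(4,2)1 2/4
(4,4)2 2/4
(4,5)1 2/5
(4,6)2 0/3
Sum over 23 agents: 1/3 + 1/5 + 3/5 + 5/5 + 4/5 + 2/3 + 1/5 + 3/8 + 5/8 + 7/8 + 5/8 + 2/5 + 3/5 + 3/7 + 4/7 + 5/7 + 3/8 + 3/5 + 0/3 + 2/4 + 2/4 + 2/5 + 0/3 = 3189/280; mean = 3189/280 ÷ 23 = 3189/6440 = 0.495186… → 0.495.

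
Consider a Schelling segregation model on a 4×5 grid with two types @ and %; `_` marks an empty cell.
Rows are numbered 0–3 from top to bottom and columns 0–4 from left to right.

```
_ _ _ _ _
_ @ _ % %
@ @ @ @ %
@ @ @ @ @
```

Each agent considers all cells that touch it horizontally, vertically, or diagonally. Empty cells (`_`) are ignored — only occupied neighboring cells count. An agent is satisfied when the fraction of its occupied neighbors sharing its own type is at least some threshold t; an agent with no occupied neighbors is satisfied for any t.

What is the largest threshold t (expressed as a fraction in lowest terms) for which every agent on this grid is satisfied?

(1,1)@ 3/3
(1,3)% 2/4
(1,4)% 2/3
(2,0)@ 4/4
(2,1)@ 6/6
(2,2)@ 6/7
(2,3)@ 4/7
(2,4)% 2/5
(3,0)@ 3/3
(3,1)@ 5/5
(3,2)@ 5/5
(3,3)@ 4/5
(3,4)@ 2/3
The smallest same-type fraction is 2/5 at (2,4), which reduces to 2/5. Any threshold above that leaves this agent unsatisfied.

2/5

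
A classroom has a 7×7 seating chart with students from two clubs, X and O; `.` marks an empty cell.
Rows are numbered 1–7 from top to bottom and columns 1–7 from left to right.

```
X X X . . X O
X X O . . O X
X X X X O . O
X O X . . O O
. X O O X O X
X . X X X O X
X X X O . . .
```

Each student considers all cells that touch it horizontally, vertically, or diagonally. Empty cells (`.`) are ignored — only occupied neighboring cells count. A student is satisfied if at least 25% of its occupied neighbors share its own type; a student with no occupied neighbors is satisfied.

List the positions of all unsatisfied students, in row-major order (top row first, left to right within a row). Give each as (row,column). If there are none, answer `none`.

(2,3), (4,2), (5,4), (5,7), (6,6), (7,4)

(1,1)X 3/3 ✓
(1,2)X 4/5 ✓
(1,3)X 2/3 ✓
(1,6)X 1/3 ✓
(1,7)O 1/3 ✓
(2,1)X 5/5 ✓
(2,2)X 7/8 ✓
(2,3)O 0/6 ✗
(2,6)O 3/5 ✓
(2,7)X 1/4 ✓
(3,1)X 4/5 ✓
(3,2)X 6/8 ✓
(3,3)X 4/6 ✓
(3,4)X 2/4 ✓
(3,5)O 2/3 ✓
(3,7)O 3/4 ✓
(4,1)X 3/4 ✓
(4,2)O 1/7 ✗
(4,3)X 4/7 ✓
(4,6)O 4/6 ✓
(4,7)O 3/4 ✓
(5,2)X 4/6 ✓
(5,3)O 2/6 ✓
(5,4)O 1/6 ✗
(5,5)X 2/6 ✓
(5,6)O 3/7 ✓
(5,7)X 1/5 ✗
(6,1)X 3/3 ✓
(6,3)X 4/7 ✓
(6,4)X 4/7 ✓
(6,5)X 2/6 ✓
(6,6)O 1/5 ✗
(6,7)X 1/3 ✓
(7,1)X 2/2 ✓
(7,2)X 4/4 ✓
(7,3)X 3/4 ✓
(7,4)O 0/4 ✗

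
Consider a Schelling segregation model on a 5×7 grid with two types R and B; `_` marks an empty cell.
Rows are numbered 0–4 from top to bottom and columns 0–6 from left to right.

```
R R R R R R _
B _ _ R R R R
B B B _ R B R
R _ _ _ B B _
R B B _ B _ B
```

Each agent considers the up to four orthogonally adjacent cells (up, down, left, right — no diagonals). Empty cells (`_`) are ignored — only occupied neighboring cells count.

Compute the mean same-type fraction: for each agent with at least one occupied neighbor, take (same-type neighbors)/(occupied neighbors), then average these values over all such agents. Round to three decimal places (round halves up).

0.778

Row 0: (0,0)R 1/2 · (0,1)R 2/2 · (0,2)R 2/2 · (0,3)R 3/3 · (0,4)R 3/3 · (0,5)R 2/2
Row 1: (1,0)B 1/2 · (1,3)R 2/2 · (1,4)R 4/4 · (1,5)R 3/4 · (1,6)R 2/2
Row 2: (2,0)B 2/3 · (2,1)B 2/2 · (2,2)B 1/1 · (2,4)R 1/3 · (2,5)B 1/4 · (2,6)R 1/2
Row 3: (3,0)R 1/2 · (3,4)B 2/3 · (3,5)B 2/2
Row 4: (4,0)R 1/2 · (4,1)B 1/2 · (4,2)B 1/1 · (4,4)B 1/1 · (4,6)B — no occupied neighbors
Sum over 24 agents: 1/2 + 2/2 + 2/2 + 3/3 + 3/3 + 2/2 + 1/2 + 2/2 + 4/4 + 3/4 + 2/2 + 2/3 + 2/2 + 1/1 + 1/3 + 1/4 + 1/2 + 1/2 + 2/3 + 2/2 + 1/2 + 1/2 + 1/1 + 1/1 = 56/3; mean = 56/3 ÷ 24 = 7/9 = 0.777777… → 0.778.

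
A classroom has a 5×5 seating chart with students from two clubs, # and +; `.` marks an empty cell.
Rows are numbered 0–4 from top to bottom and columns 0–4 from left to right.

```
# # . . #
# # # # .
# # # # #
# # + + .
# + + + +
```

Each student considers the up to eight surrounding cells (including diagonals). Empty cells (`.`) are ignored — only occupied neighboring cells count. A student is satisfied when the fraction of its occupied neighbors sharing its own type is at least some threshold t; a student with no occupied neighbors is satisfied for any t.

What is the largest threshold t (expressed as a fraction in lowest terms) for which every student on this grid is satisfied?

2/5

(0,0)# 3/3
(0,1)# 4/4
(0,4)# 1/1
(1,0)# 5/5
(1,1)# 7/7
(1,2)# 6/6
(1,3)# 5/5
(2,0)# 5/5
(2,1)# 7/8
(2,2)# 6/8
(2,3)# 4/6
(2,4)# 2/3
(3,0)# 4/5
(3,1)# 5/8
(3,2)+ 4/8
(3,3)+ 4/7
(4,0)# 2/3
(4,1)+ 2/5
(4,2)+ 4/5
(4,3)+ 4/4
(4,4)+ 2/2
The smallest same-type fraction is 2/5 at (4,1), which reduces to 2/5. Any threshold above that leaves this student unsatisfied.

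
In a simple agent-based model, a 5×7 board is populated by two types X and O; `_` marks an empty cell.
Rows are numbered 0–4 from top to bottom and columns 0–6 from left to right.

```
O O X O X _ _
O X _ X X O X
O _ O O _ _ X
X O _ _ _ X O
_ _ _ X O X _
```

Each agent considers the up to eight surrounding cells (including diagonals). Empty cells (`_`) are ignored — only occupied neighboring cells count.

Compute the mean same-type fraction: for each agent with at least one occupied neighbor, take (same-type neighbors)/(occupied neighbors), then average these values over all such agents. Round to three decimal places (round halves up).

Row 0: (0,0)O 2/3 · (0,1)O 2/4 · (0,2)X 2/4 · (0,3)O 0/4 · (0,4)X 2/4
Row 1: (1,0)O 3/4 · (1,1)X 1/6 · (1,3)X 3/6 · (1,4)X 2/5 · (1,5)O 0/4 · (1,6)X 1/2
Row 2: (2,0)O 2/4 · (2,2)O 2/4 · (2,3)O 1/3 · (2,6)X 2/4
Row 3: (3,0)X 0/2 · (3,1)O 2/3 · (3,5)X 2/4 · (3,6)O 0/3
Row 4: (4,3)X 0/1 · (4,4)O 0/3 · (4,5)X 1/3
Sum over 22 agents: 2/3 + 2/4 + 2/4 + 0/4 + 2/4 + 3/4 + 1/6 + 3/6 + 2/5 + 0/4 + 1/2 + 2/4 + 2/4 + 1/3 + 2/4 + 0/2 + 2/3 + 2/4 + 0/3 + 0/1 + 0/3 + 1/3 = 469/60; mean = 469/60 ÷ 22 = 469/1320 = 0.355303… → 0.355.

0.355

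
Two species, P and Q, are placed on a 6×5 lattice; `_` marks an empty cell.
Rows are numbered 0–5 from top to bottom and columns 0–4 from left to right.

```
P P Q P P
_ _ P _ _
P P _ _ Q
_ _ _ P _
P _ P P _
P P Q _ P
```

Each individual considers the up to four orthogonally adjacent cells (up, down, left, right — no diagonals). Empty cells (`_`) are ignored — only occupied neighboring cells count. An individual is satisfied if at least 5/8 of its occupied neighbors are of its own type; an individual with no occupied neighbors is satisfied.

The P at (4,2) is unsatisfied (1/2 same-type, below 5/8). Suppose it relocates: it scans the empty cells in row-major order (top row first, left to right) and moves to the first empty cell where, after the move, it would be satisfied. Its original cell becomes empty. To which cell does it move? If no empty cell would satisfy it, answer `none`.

Vacating (4,2). Empty cells in order:
  (1,0): 2/2 same-type → satisfied — stop here.

(1,0)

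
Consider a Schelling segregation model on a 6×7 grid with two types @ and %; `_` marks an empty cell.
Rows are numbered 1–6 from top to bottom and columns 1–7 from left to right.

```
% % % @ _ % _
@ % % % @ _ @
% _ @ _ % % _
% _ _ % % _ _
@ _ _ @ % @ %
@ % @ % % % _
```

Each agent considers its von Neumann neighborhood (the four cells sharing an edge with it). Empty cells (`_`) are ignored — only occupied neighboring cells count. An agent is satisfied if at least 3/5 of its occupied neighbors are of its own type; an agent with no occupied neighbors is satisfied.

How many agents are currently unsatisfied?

19

(1,1)% 1/2 not
(1,2)% 3/3 satisfied
(1,3)% 2/3 satisfied
(1,4)@ 0/2 not
(1,6)% 0/0 satisfied
(2,1)@ 0/3 not
(2,2)% 2/3 satisfied
(2,3)% 3/4 satisfied
(2,4)% 1/3 not
(2,5)@ 0/2 not
(2,7)@ 0/0 satisfied
(3,1)% 1/2 not
(3,3)@ 0/1 not
(3,5)% 2/3 satisfied
(3,6)% 1/1 satisfied
(4,1)% 1/2 not
(4,4)% 1/2 not
(4,5)% 3/3 satisfied
(5,1)@ 1/2 not
(5,4)@ 0/3 not
(5,5)% 2/4 not
(5,6)@ 0/3 not
(5,7)% 0/1 not
(6,1)@ 1/2 not
(6,2)% 0/2 not
(6,3)@ 0/2 not
(6,4)% 1/3 not
(6,5)% 3/3 satisfied
(6,6)% 1/2 not
Unsatisfied: (1,1), (1,4), (2,1), (2,4), (2,5), (3,1), (3,3), (4,1), (4,4), (5,1), (5,4), (5,5), (5,6), (5,7), (6,1), (6,2), (6,3), (6,4), (6,6) — 19 in total.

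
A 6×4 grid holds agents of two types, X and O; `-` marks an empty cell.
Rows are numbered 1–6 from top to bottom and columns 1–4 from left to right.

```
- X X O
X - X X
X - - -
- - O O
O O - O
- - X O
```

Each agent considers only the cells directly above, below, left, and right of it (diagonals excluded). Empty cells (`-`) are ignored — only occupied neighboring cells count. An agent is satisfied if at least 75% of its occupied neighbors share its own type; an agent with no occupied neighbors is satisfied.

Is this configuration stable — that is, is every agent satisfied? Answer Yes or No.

No

(1,2)X 1/1 ✓
(1,3)X 2/3 ✗
(1,4)O 0/2 ✗
(2,1)X 1/1 ✓
(2,3)X 2/2 ✓
(2,4)X 1/2 ✗
(3,1)X 1/1 ✓
(4,3)O 1/1 ✓
(4,4)O 2/2 ✓
(5,1)O 1/1 ✓
(5,2)O 1/1 ✓
(5,4)O 2/2 ✓
(6,3)X 0/1 ✗
(6,4)O 1/2 ✗
For instance (1,3) has only 2/3 same-type neighbors, below 3/4.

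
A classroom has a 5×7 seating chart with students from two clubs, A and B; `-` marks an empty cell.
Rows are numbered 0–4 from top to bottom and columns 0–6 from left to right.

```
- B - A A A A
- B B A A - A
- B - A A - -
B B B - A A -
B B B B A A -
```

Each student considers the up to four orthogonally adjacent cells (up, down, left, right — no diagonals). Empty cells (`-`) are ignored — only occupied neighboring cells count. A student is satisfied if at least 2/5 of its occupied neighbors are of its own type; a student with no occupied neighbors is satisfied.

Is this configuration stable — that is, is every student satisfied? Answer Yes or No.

(0,1)B 1/1 ok
(0,3)A 2/2 ok
(0,4)A 3/3 ok
(0,5)A 2/2 ok
(0,6)A 2/2 ok
(1,1)B 3/3 ok
(1,2)B 1/2 ok
(1,3)A 3/4 ok
(1,4)A 3/3 ok
(1,6)A 1/1 ok
(2,1)B 2/2 ok
(2,3)A 2/2 ok
(2,4)A 3/3 ok
(3,0)B 2/2 ok
(3,1)B 4/4 ok
(3,2)B 2/2 ok
(3,4)A 3/3 ok
(3,5)A 2/2 ok
(4,0)B 2/2 ok
(4,1)B 3/3 ok
(4,2)B 3/3 ok
(4,3)B 1/2 ok
(4,4)A 2/3 ok
(4,5)A 2/2 ok
All meet the threshold, so the configuration is stable.

Yes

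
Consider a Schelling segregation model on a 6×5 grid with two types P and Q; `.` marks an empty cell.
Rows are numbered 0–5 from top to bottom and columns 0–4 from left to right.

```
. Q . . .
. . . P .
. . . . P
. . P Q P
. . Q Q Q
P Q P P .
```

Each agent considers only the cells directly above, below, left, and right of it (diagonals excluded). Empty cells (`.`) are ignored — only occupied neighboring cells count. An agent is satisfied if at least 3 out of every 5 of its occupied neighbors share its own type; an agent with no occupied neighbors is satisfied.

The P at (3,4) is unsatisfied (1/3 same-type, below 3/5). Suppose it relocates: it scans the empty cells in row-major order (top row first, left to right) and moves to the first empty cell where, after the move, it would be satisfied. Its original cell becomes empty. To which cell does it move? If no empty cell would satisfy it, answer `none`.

Vacating (3,4). Empty cells in order:
  (0,0): 0/1 same-type → still unsatisfied.
  (0,2): 0/1 same-type → still unsatisfied.
  (0,3): 1/1 same-type → satisfied — stop here.

(0,3)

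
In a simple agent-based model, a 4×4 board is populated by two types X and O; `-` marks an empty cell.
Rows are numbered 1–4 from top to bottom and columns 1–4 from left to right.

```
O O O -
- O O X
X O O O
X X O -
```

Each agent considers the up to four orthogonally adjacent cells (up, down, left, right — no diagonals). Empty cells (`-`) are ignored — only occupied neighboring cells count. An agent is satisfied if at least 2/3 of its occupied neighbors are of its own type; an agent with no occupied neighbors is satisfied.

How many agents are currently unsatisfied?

6

(1,1)O 1/1 ✓
(1,2)O 3/3 ✓
(1,3)O 2/2 ✓
(2,2)O 3/3 ✓
(2,3)O 3/4 ✓
(2,4)X 0/2 ✗
(3,1)X 1/2 ✗
(3,2)O 2/4 ✗
(3,3)O 4/4 ✓
(3,4)O 1/2 ✗
(4,1)X 2/2 ✓
(4,2)X 1/3 ✗
(4,3)O 1/2 ✗
Unsatisfied: (2,4), (3,1), (3,2), (3,4), (4,2), (4,3) — 6 in total.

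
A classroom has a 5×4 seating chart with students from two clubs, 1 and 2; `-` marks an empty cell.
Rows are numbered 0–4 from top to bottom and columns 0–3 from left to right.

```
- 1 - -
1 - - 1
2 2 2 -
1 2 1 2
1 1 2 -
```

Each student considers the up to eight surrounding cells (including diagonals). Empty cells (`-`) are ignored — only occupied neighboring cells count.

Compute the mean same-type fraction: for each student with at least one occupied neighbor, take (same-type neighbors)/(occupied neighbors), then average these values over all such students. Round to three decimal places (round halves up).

0.495

Row 0: (0,1)1 1/1
Row 1: (1,0)1 1/3 · (1,3)1 0/1
Row 2: (2,0)2 2/4 · (2,1)2 3/6 · (2,2)2 3/5
Row 3: (3,0)1 2/5 · (3,1)2 4/8 · (3,2)1 1/6 · (3,3)2 2/3
Row 4: (4,0)1 2/3 · (4,1)1 3/5 · (4,2)2 2/4
Sum over 13 students: 1/1 + 1/3 + 0/1 + 2/4 + 3/6 + 3/5 + 2/5 + 4/8 + 1/6 + 2/3 + 2/3 + 3/5 + 2/4 = 193/30; mean = 193/30 ÷ 13 = 193/390 = 0.494871… → 0.495.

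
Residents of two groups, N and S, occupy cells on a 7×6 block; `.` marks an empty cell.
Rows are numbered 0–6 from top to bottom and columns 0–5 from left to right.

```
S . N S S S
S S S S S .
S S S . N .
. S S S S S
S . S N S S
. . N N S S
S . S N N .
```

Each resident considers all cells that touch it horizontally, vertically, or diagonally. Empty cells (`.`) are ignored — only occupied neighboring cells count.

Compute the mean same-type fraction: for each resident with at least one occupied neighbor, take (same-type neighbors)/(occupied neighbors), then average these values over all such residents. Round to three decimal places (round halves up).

0.705

Row 0: (0,0)S 2/2 · (0,2)N 0/4 · (0,3)S 4/5 · (0,4)S 4/4 · (0,5)S 2/2
Row 1: (1,0)S 4/4 · (1,1)S 6/7 · (1,2)S 5/6 · (1,3)S 5/7 · (1,4)S 4/5
Row 2: (2,0)S 4/4 · (2,1)S 7/7 · (2,2)S 7/7 · (2,4)N 0/5
Row 3: (3,1)S 6/6 · (3,2)S 5/6 · (3,3)S 5/7 · (3,4)S 4/6 · (3,5)S 3/4
Row 4: (4,0)S 1/1 · (4,2)S 3/6 · (4,3)N 2/8 · (4,4)S 6/8 · (4,5)S 5/5
Row 5: (5,2)N 3/5 · (5,3)N 4/8 · (5,4)S 3/7 · (5,5)S 3/4
Row 6: (6,0)S — no occupied neighbors · (6,2)S 0/3 · (6,3)N 3/5 · (6,4)N 2/4
Sum over 31 residents: 2/2 + 0/4 + 4/5 + 4/4 + 2/2 + 4/4 + 6/7 + 5/6 + 5/7 + 4/5 + 4/4 + 7/7 + 7/7 + 0/5 + 6/6 + 5/6 + 5/7 + 4/6 + 3/4 + 1/1 + 3/6 + 2/8 + 6/8 + 5/5 + 3/5 + 4/8 + 3/7 + 3/4 + 0/3 + 3/5 + 2/4 = 2294/105; mean = 2294/105 ÷ 31 = 74/105 = 0.704761… → 0.705.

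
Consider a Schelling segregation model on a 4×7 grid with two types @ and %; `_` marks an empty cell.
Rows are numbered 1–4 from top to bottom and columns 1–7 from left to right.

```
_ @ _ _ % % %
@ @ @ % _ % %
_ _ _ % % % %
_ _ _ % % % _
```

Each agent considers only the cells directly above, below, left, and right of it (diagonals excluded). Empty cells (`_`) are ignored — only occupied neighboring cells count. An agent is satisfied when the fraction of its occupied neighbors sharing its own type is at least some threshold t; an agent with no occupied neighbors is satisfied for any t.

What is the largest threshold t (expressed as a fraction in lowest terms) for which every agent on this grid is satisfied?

(1,2)@ 1/1
(1,5)% 1/1
(1,6)% 3/3
(1,7)% 2/2
(2,1)@ 1/1
(2,2)@ 3/3
(2,3)@ 1/2
(2,4)% 1/2
(2,6)% 3/3
(2,7)% 3/3
(3,4)% 3/3
(3,5)% 3/3
(3,6)% 4/4
(3,7)% 2/2
(4,4)% 2/2
(4,5)% 3/3
(4,6)% 2/2
The smallest same-type fraction is 1/2 at (2,3), which reduces to 1/2. Any threshold above that leaves this agent unsatisfied.

1/2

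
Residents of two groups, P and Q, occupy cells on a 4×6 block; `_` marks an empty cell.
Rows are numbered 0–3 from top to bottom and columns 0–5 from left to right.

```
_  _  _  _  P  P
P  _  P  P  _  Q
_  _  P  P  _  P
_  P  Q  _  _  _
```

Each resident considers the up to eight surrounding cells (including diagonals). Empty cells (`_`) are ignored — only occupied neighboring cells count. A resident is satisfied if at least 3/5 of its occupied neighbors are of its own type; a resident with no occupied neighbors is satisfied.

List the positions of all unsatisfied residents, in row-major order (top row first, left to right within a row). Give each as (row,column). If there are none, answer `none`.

Row 0: (0,4)P 2/3 ✓ · (0,5)P 1/2 ✗
Row 1: (1,0)P 0/0 ✓ · (1,2)P 3/3 ✓ · (1,3)P 4/4 ✓ · (1,5)Q 0/3 ✗
Row 2: (2,2)P 4/5 ✓ · (2,3)P 3/4 ✓ · (2,5)P 0/1 ✗
Row 3: (3,1)P 1/2 ✗ · (3,2)Q 0/3 ✗

(0,5), (1,5), (2,5), (3,1), (3,2)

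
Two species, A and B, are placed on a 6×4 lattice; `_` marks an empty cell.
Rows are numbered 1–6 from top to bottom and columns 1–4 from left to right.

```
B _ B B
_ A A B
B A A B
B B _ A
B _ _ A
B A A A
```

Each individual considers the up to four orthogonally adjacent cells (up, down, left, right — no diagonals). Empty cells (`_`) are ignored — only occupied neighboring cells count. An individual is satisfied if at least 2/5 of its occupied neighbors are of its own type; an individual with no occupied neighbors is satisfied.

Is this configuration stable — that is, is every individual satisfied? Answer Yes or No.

No

Row 1: (1,1)B 0/0 ok · (1,3)B 1/2 ok · (1,4)B 2/2 ok
Row 2: (2,2)A 2/2 ok · (2,3)A 2/4 ok · (2,4)B 2/3 ok
Row 3: (3,1)B 1/2 ok · (3,2)A 2/4 ok · (3,3)A 2/3 ok · (3,4)B 1/3 unhappy
Row 4: (4,1)B 3/3 ok · (4,2)B 1/2 ok · (4,4)A 1/2 ok
Row 5: (5,1)B 2/2 ok · (5,4)A 2/2 ok
Row 6: (6,1)B 1/2 ok · (6,2)A 1/2 ok · (6,3)A 2/2 ok · (6,4)A 2/2 ok
For instance (3,4) has only 1/3 same-type neighbors, below 2/5.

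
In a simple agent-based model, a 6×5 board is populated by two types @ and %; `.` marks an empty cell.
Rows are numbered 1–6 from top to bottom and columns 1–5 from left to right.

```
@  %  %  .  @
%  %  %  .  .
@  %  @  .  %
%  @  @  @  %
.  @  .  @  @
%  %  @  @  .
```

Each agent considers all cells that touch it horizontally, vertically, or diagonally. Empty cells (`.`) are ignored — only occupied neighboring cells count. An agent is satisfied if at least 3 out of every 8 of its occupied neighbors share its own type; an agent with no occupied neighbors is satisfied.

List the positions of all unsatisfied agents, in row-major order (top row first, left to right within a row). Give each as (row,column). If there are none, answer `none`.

Row 1: (1,1)@ 0/3 unhappy · (1,2)% 4/5 ok · (1,3)% 3/3 ok · (1,5)@ 0/0 ok
Row 2: (2,1)% 3/5 ok · (2,2)% 5/8 ok · (2,3)% 4/5 ok
Row 3: (3,1)@ 1/5 unhappy · (3,2)% 4/8 ok · (3,3)@ 3/6 ok · (3,5)% 1/2 ok
Row 4: (4,1)% 1/4 unhappy · (4,2)@ 4/6 ok · (4,3)@ 5/6 ok · (4,4)@ 4/6 ok · (4,5)% 1/4 unhappy
Row 5: (5,2)@ 3/6 ok · (5,4)@ 5/6 ok · (5,5)@ 3/4 ok
Row 6: (6,1)% 1/2 ok · (6,2)% 1/3 unhappy · (6,3)@ 3/4 ok · (6,4)@ 3/3 ok

(1,1), (3,1), (4,1), (4,5), (6,2)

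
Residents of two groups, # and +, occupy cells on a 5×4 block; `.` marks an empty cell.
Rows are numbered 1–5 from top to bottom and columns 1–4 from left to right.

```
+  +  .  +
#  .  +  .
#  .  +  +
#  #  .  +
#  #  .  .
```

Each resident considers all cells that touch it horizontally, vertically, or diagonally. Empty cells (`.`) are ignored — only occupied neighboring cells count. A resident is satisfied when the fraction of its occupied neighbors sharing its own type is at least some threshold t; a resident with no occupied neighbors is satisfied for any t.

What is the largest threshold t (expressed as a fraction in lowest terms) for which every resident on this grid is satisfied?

1/3

Row 1: (1,1)+ 1/2 · (1,2)+ 2/3 · (1,4)+ 1/1
Row 2: (2,1)# 1/3 · (2,3)+ 4/4
Row 3: (3,1)# 3/3 · (3,3)+ 3/4 · (3,4)+ 3/3
Row 4: (4,1)# 4/4 · (4,2)# 4/5 · (4,4)+ 2/2
Row 5: (5,1)# 3/3 · (5,2)# 3/3
The smallest same-type fraction is 1/3 at (2,1), which reduces to 1/3. Any threshold above that leaves this resident unsatisfied.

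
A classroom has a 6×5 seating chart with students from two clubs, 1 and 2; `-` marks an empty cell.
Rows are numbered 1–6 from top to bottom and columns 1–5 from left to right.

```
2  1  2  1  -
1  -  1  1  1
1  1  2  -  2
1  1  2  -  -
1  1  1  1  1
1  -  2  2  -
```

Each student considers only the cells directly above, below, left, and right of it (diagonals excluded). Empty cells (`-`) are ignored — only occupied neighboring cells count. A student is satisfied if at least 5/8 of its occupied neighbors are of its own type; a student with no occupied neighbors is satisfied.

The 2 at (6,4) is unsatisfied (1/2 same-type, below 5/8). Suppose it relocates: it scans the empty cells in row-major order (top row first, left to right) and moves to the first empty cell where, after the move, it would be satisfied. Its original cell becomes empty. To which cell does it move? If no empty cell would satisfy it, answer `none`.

Vacating (6,4). Empty cells in order:
  (1,5): 0/2 same-type → still unsatisfied.
  (2,2): 0/4 same-type → still unsatisfied.
  (3,4): 2/3 same-type → satisfied — stop here.

(3,4)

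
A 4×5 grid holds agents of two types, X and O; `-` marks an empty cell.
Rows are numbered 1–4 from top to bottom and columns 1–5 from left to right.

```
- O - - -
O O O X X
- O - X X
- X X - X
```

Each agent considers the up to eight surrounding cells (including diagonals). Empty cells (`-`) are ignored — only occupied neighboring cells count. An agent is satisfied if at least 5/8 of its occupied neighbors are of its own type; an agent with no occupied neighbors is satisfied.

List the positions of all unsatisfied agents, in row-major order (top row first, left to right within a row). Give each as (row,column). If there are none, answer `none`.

(1,2)O 3/3 satisfied
(2,1)O 3/3 satisfied
(2,2)O 4/4 satisfied
(2,3)O 3/5 not
(2,4)X 3/4 satisfied
(2,5)X 3/3 satisfied
(3,2)O 3/5 not
(3,4)X 5/6 satisfied
(3,5)X 4/4 satisfied
(4,2)X 1/2 not
(4,3)X 2/3 satisfied
(4,5)X 2/2 satisfied

(2,3), (3,2), (4,2)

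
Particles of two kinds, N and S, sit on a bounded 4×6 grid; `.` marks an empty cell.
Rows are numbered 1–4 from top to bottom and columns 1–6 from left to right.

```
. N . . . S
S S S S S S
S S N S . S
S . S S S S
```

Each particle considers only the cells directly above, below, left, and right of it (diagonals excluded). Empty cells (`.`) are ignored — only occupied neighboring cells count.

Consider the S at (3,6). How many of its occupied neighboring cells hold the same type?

Occupied neighbors of (3,6): (2,6)=S, (4,6)=S.
Same type (S): 2 of 2.

2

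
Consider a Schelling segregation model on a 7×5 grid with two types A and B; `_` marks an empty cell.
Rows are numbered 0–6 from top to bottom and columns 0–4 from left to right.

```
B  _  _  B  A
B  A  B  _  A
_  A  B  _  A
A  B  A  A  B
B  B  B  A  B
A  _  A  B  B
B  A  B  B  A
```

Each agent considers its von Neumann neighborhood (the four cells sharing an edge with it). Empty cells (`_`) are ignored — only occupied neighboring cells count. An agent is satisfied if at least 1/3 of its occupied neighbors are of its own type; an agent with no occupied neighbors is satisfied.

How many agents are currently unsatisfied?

(0,0)B 1/1 ✓
(0,3)B 0/1 ✗
(0,4)A 1/2 ✓
(1,0)B 1/2 ✓
(1,1)A 1/3 ✓
(1,2)B 1/2 ✓
(1,4)A 2/2 ✓
(2,1)A 1/3 ✓
(2,2)B 1/3 ✓
(2,4)A 1/2 ✓
(3,0)A 0/2 ✗
(3,1)B 1/4 ✗
(3,2)A 1/4 ✗
(3,3)A 2/3 ✓
(3,4)B 1/3 ✓
(4,0)B 1/3 ✓
(4,1)B 3/3 ✓
(4,2)B 1/4 ✗
(4,3)A 1/4 ✗
(4,4)B 2/3 ✓
(5,0)A 0/2 ✗
(5,2)A 0/3 ✗
(5,3)B 2/4 ✓
(5,4)B 2/3 ✓
(6,0)B 0/2 ✗
(6,1)A 0/2 ✗
(6,2)B 1/3 ✓
(6,3)B 2/3 ✓
(6,4)A 0/2 ✗
Unsatisfied: (0,3), (3,0), (3,1), (3,2), (4,2), (4,3), (5,0), (5,2), (6,0), (6,1), (6,4) — 11 in total.

11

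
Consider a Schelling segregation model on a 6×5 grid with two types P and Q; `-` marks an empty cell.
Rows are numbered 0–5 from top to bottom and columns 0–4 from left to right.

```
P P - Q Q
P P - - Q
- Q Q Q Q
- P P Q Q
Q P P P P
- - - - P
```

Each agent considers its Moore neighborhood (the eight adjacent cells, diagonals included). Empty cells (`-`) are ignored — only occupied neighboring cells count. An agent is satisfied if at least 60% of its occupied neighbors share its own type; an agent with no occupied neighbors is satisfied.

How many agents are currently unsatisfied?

Row 0: (0,0)P 3/3 ✓ · (0,1)P 3/3 ✓ · (0,3)Q 2/2 ✓ · (0,4)Q 2/2 ✓
Row 1: (1,0)P 3/4 ✓ · (1,1)P 3/5 ✓ · (1,4)Q 4/4 ✓
Row 2: (2,1)Q 1/5 ✗ · (2,2)Q 3/6 ✗ · (2,3)Q 5/6 ✓ · (2,4)Q 4/4 ✓
Row 3: (3,1)P 3/6 ✗ · (3,2)P 4/8 ✗ · (3,3)Q 4/8 ✗ · (3,4)Q 3/5 ✓
Row 4: (4,0)Q 0/2 ✗ · (4,1)P 3/4 ✓ · (4,2)P 4/5 ✓ · (4,3)P 4/6 ✓ · (4,4)P 2/4 ✗
Row 5: (5,4)P 2/2 ✓
Unsatisfied: (2,1), (2,2), (3,1), (3,2), (3,3), (4,0), (4,4) — 7 in total.

7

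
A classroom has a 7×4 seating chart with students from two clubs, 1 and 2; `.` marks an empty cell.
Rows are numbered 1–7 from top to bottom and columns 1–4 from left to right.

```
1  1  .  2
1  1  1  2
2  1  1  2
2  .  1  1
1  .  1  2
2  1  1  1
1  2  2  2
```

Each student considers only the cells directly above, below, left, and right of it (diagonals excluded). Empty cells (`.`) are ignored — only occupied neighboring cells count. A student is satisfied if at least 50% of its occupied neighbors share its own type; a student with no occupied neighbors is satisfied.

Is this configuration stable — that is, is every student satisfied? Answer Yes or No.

(1,1)1 2/2 satisfied
(1,2)1 2/2 satisfied
(1,4)2 1/1 satisfied
(2,1)1 2/3 satisfied
(2,2)1 4/4 satisfied
(2,3)1 2/3 satisfied
(2,4)2 2/3 satisfied
(3,1)2 1/3 not
(3,2)1 2/3 satisfied
(3,3)1 3/4 satisfied
(3,4)2 1/3 not
(4,1)2 1/2 satisfied
(4,3)1 3/3 satisfied
(4,4)1 1/3 not
(5,1)1 0/2 not
(5,3)1 2/3 satisfied
(5,4)2 0/3 not
(6,1)2 0/3 not
(6,2)1 1/3 not
(6,3)1 3/4 satisfied
(6,4)1 1/3 not
(7,1)1 0/2 not
(7,2)2 1/3 not
(7,3)2 2/3 satisfied
(7,4)2 1/2 satisfied
For instance (3,1) has only 1/3 same-type neighbors, below 1/2.

No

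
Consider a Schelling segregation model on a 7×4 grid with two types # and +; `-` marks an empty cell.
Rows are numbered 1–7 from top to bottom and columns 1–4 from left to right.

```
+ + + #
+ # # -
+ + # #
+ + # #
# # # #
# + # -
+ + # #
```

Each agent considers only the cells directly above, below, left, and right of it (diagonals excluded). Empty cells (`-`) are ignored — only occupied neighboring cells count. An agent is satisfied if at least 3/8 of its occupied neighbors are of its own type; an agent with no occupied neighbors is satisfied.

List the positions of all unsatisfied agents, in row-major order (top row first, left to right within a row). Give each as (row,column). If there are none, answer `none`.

(1,1)+ 2/2 ✓
(1,2)+ 2/3 ✓
(1,3)+ 1/3 ✗
(1,4)# 0/1 ✗
(2,1)+ 2/3 ✓
(2,2)# 1/4 ✗
(2,3)# 2/3 ✓
(3,1)+ 3/3 ✓
(3,2)+ 2/4 ✓
(3,3)# 3/4 ✓
(3,4)# 2/2 ✓
(4,1)+ 2/3 ✓
(4,2)+ 2/4 ✓
(4,3)# 3/4 ✓
(4,4)# 3/3 ✓
(5,1)# 2/3 ✓
(5,2)# 2/4 ✓
(5,3)# 4/4 ✓
(5,4)# 2/2 ✓
(6,1)# 1/3 ✗
(6,2)+ 1/4 ✗
(6,3)# 2/3 ✓
(7,1)+ 1/2 ✓
(7,2)+ 2/3 ✓
(7,3)# 2/3 ✓
(7,4)# 1/1 ✓

(1,3), (1,4), (2,2), (6,1), (6,2)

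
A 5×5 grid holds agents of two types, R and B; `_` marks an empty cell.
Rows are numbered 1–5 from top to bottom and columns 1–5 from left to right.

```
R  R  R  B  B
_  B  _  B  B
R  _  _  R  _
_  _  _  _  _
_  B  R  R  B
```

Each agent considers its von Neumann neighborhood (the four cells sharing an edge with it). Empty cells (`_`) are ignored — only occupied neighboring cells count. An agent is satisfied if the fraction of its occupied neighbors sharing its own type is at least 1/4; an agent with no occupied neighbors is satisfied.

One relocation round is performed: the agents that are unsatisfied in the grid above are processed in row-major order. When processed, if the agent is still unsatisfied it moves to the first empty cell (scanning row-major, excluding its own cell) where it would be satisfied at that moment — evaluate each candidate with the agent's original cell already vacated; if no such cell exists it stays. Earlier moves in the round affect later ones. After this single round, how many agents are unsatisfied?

0

Initially unsatisfied (in order): (2,2), (3,4), (5,2), (5,5).
  (2,2) → (2,3).
  (3,4) → (2,1).
  (5,2) → (2,2).
  (5,5) → (3,2).
Resulting grid:
R R R B B
R B B B B
R B _ _ _
_ _ _ _ _
_ _ R R _
All satisfied now.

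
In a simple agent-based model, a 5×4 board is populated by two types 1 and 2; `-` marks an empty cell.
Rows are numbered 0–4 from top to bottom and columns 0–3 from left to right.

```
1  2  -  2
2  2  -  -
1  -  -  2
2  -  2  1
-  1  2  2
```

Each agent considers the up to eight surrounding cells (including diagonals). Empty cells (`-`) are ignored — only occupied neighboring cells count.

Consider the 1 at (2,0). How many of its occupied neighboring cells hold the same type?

Occupied neighbors of (2,0): (1,0)=2, (1,1)=2, (3,0)=2.
Same type (1): 0 of 3.

0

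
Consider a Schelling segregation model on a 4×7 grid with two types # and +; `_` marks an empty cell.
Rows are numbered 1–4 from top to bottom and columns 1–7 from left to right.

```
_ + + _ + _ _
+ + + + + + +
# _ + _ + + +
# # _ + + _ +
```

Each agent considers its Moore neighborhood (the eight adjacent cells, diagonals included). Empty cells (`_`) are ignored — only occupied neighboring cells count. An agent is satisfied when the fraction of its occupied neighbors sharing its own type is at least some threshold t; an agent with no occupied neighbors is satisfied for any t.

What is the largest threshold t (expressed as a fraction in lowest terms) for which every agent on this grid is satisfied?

1/2

(1,2)+ 4/4
(1,3)+ 4/4
(1,5)+ 3/3
(2,1)+ 2/3
(2,2)+ 5/6
(2,3)+ 5/5
(2,4)+ 6/6
(2,5)+ 5/5
(2,6)+ 6/6
(2,7)+ 3/3
(3,1)# 2/4
(3,3)+ 4/5
(3,5)+ 6/6
(3,6)+ 7/7
(3,7)+ 4/4
(4,1)# 2/2
(4,2)# 2/3
(4,4)+ 3/3
(4,5)+ 3/3
(4,7)+ 2/2
The smallest same-type fraction is 2/4 at (3,1), which reduces to 1/2. Any threshold above that leaves this agent unsatisfied.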